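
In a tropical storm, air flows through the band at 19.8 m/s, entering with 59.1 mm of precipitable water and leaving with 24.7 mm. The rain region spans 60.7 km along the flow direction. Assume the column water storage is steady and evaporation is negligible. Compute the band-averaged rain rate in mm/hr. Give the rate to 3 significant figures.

Column moisture flux per unit crosswind length is F = V × PW.
Inflow: F_in = 19.8 × 59.1 = 1170.18 mm·m/s
Outflow: F_out = 19.8 × 24.7 = 489.06 mm·m/s
Steady-state rate R = (F_in − F_out)/L = (1170.18 − 489.06) / 60700 m = 1.122e-02 mm/s.
R = 1.122e-02 × 3600 = 40.4 mm/hr.

R ≈ 40.4 mm/hr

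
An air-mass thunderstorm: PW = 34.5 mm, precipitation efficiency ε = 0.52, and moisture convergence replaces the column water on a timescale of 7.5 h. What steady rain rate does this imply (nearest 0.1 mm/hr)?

R ≈ 2.4 mm/hr

Each overturning extracts ε × PW = 0.52 × 34.5 = 17.94 mm.
Rate = ε·PW / τ = 17.94 / 7.5 h = 2.4 mm/hr.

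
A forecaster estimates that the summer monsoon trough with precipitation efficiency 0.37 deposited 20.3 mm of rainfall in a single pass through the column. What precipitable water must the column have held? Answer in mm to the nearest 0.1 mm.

PW = rainfall / ε = 20.3 / 0.37 = 54.9 mm.

PW ≈ 54.9 mm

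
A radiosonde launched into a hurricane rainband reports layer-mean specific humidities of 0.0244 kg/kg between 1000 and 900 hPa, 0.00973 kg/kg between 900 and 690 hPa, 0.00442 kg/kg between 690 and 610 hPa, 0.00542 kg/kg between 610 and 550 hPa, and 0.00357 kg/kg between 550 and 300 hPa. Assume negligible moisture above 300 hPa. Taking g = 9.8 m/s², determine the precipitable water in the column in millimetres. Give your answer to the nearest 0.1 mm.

Precipitable water is the column-integrated vapour mass per unit area: PW = (1/g) Σ q̄ Δp, with q in kg/kg and Δp in Pa (1 kg/m² of water = 1 mm).
Layer 1000–900 hPa: Δp = 100 hPa = 10000 Pa, q̄ = 0.0244 kg/kg → 0.0244 × 10000 / 9.8 = 24.90 mm
Layer 900–690 hPa: Δp = 210 hPa = 21000 Pa, q̄ = 0.00973 kg/kg → 0.00973 × 21000 / 9.8 = 20.85 mm
Layer 690–610 hPa: Δp = 80 hPa = 8000 Pa, q̄ = 0.00442 kg/kg → 0.00442 × 8000 / 9.8 = 3.61 mm
Layer 610–550 hPa: Δp = 60 hPa = 6000 Pa, q̄ = 0.00542 kg/kg → 0.00542 × 6000 / 9.8 = 3.32 mm
Layer 550–300 hPa: Δp = 250 hPa = 25000 Pa, q̄ = 0.00357 kg/kg → 0.00357 × 25000 / 9.8 = 9.11 mm
PW = 24.90 + 20.85 + 3.61 + 3.32 + 9.11 = 61.79 ≈ 61.8 mm.

PW ≈ 61.8 mm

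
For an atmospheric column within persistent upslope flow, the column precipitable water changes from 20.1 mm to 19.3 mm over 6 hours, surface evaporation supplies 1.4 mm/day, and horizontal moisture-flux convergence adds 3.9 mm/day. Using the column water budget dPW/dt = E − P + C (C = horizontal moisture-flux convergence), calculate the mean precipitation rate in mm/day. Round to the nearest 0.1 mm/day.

P ≈ 8.5 mm/day

dPW/dt = (19.3 − 20.1) mm / (6/24 day) = -3.200 mm/day.
P = E + C − dPW/dt = 1.4 + (3.9) − (-3.200) = 8.5 mm/day.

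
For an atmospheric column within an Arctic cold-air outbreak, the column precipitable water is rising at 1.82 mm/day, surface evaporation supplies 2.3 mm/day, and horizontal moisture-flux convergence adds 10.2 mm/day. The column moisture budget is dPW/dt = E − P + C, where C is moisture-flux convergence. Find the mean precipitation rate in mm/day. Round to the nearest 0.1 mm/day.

P ≈ 10.7 mm/day

dPW/dt = +1.82 mm/day.
P = E + C − dPW/dt = 2.3 + (10.2) − (+1.82) = 10.7 mm/day.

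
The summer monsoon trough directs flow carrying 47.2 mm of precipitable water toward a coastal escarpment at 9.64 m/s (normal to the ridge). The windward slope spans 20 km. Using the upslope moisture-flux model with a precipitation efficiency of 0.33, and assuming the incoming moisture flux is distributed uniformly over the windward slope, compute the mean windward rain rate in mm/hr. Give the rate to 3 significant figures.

Incoming column moisture flux per unit ridge length: F = V × PW = 9.64 × 47.2 = 455.008 mm·m/s.
Spread over the 20 km slope with efficiency ε = 0.33: R = ε·F/W = 0.33 × 455.008 / 20000 m = 7.508e-03 mm/s.
R = 7.508e-03 × 3600 = 27.0 mm/hr.

R ≈ 27.0 mm/hr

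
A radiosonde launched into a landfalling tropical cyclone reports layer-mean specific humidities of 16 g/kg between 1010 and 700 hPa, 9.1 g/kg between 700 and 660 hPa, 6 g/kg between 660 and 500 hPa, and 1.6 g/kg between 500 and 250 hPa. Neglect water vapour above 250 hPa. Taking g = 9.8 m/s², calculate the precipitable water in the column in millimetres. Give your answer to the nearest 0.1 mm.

Precipitable water is the column-integrated vapour mass per unit area: PW = (1/g) Σ q̄ Δp, with q in kg/kg and Δp in Pa (1 kg/m² of water = 1 mm).
Layer 1010–700 hPa: Δp = 310 hPa = 31000 Pa, q̄ = 0.016 kg/kg → 0.016 × 31000 / 9.8 = 50.61 mm
Layer 700–660 hPa: Δp = 40 hPa = 4000 Pa, q̄ = 0.0091 kg/kg → 0.0091 × 4000 / 9.8 = 3.71 mm
Layer 660–500 hPa: Δp = 160 hPa = 16000 Pa, q̄ = 0.006 kg/kg → 0.006 × 16000 / 9.8 = 9.80 mm
Layer 500–250 hPa: Δp = 250 hPa = 25000 Pa, q̄ = 0.0016 kg/kg → 0.0016 × 25000 / 9.8 = 4.08 mm
PW = 50.61 + 3.71 + 9.80 + 4.08 = 68.20 ≈ 68.2 mm.

PW ≈ 68.2 mm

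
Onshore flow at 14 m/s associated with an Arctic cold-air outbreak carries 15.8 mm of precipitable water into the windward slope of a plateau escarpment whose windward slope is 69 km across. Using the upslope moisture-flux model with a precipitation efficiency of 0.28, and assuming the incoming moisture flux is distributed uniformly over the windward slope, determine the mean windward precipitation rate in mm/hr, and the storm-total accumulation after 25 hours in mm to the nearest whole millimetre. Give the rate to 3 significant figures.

R ≈ 3.23 mm/hr; total ≈ 81 mm

Incoming column moisture flux per unit ridge length: F = V × PW = 14 × 15.8 = 221.2 mm·m/s.
Spread over the 69 km slope with efficiency ε = 0.28: R = ε·F/W = 0.28 × 221.2 / 69000 m = 8.976e-04 mm/s.
R = 8.976e-04 × 3600 = 3.23 mm/hr.
Over 25 h: total = 3.23 × 25 = 80.75 ≈ 81 mm.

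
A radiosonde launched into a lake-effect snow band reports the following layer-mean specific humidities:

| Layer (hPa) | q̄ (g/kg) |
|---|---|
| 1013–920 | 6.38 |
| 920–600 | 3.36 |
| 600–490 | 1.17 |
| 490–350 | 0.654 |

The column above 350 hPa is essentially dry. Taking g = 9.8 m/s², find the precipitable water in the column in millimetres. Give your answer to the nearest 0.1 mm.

PW ≈ 19.3 mm

Precipitable water is the column-integrated vapour mass per unit area: PW = (1/g) Σ q̄ Δp, with q in kg/kg and Δp in Pa (1 kg/m² of water = 1 mm).
Layer 1013–920 hPa: Δp = 93 hPa = 9300 Pa, q̄ = 0.00638 kg/kg → 0.00638 × 9300 / 9.8 = 6.05 mm
Layer 920–600 hPa: Δp = 320 hPa = 32000 Pa, q̄ = 0.00336 kg/kg → 0.00336 × 32000 / 9.8 = 10.97 mm
Layer 600–490 hPa: Δp = 110 hPa = 11000 Pa, q̄ = 0.00117 kg/kg → 0.00117 × 11000 / 9.8 = 1.31 mm
Layer 490–350 hPa: Δp = 140 hPa = 14000 Pa, q̄ = 0.000654 kg/kg → 0.000654 × 14000 / 9.8 = 0.93 mm
PW = 6.05 + 10.97 + 1.31 + 0.93 = 19.26 ≈ 19.3 mm.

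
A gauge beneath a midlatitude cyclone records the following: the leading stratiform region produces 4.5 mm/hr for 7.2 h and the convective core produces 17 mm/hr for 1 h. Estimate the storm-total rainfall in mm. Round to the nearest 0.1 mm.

Total = Σ Rᵢ Δtᵢ = 4.5 × 7.2 + 17 × 1
      = 32.4 + 17 = 49.4 mm.

total ≈ 49.4 mm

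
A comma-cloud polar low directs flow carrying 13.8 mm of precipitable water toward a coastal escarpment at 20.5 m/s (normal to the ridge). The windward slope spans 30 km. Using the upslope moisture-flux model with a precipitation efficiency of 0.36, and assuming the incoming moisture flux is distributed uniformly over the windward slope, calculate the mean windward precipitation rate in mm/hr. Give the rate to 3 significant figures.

R ≈ 12.2 mm/hr

Incoming column moisture flux per unit ridge length: F = V × PW = 20.5 × 13.8 = 282.9 mm·m/s.
Spread over the 30 km slope with efficiency ε = 0.36: R = ε·F/W = 0.36 × 282.9 / 30000 m = 3.395e-03 mm/s.
R = 3.395e-03 × 3600 = 12.2 mm/hr.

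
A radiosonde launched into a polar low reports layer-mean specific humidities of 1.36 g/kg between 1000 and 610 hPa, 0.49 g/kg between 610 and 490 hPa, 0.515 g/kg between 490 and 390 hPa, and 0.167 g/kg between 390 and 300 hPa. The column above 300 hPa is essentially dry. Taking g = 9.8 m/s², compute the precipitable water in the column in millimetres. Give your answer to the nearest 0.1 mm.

Precipitable water is the column-integrated vapour mass per unit area: PW = (1/g) Σ q̄ Δp, with q in kg/kg and Δp in Pa (1 kg/m² of water = 1 mm).
Layer 1000–610 hPa: Δp = 390 hPa = 39000 Pa, q̄ = 0.00136 kg/kg → 0.00136 × 39000 / 9.8 = 5.41 mm
Layer 610–490 hPa: Δp = 120 hPa = 12000 Pa, q̄ = 0.00049 kg/kg → 0.00049 × 12000 / 9.8 = 0.60 mm
Layer 490–390 hPa: Δp = 100 hPa = 10000 Pa, q̄ = 0.000515 kg/kg → 0.000515 × 10000 / 9.8 = 0.53 mm
Layer 390–300 hPa: Δp = 90 hPa = 9000 Pa, q̄ = 0.000167 kg/kg → 0.000167 × 9000 / 9.8 = 0.15 mm
PW = 5.41 + 0.60 + 0.53 + 0.15 = 6.69 ≈ 6.7 mm.

PW ≈ 6.7 mm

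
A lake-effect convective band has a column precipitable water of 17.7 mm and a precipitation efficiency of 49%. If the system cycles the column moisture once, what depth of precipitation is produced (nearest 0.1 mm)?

precipitation ≈ 8.7 mm

Precipitation = ε × PW = 0.49 × 17.7 = 8.7 mm.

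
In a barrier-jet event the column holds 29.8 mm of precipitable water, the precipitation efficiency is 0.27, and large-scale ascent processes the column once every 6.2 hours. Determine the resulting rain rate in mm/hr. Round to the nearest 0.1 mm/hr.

R ≈ 1.3 mm/hr

Each overturning extracts ε × PW = 0.27 × 29.8 = 8.046 mm.
Rate = ε·PW / τ = 8.046 / 6.2 h = 1.3 mm/hr.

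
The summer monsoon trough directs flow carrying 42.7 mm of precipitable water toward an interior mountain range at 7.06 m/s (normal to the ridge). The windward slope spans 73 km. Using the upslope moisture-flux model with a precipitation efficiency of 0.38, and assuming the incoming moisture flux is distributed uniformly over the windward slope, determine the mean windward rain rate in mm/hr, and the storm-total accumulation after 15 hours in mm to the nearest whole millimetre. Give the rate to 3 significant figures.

R ≈ 5.65 mm/hr; total ≈ 85 mm

Incoming column moisture flux per unit ridge length: F = V × PW = 7.06 × 42.7 = 301.462 mm·m/s.
Spread over the 73 km slope with efficiency ε = 0.38: R = ε·F/W = 0.38 × 301.462 / 73000 m = 1.569e-03 mm/s.
R = 1.569e-03 × 3600 = 5.65 mm/hr.
Over 15 h: total = 5.65 × 15 = 84.75 ≈ 85 mm.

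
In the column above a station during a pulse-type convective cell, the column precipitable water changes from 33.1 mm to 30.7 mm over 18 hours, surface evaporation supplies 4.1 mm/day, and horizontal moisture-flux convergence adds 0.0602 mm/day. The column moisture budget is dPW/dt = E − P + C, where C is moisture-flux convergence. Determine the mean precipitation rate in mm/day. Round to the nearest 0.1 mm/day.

dPW/dt = (30.7 − 33.1) mm / (18/24 day) = -3.200 mm/day.
P = E + C − dPW/dt = 4.1 + (0.0602) − (-3.200) = 7.4 mm/day.

P ≈ 7.4 mm/day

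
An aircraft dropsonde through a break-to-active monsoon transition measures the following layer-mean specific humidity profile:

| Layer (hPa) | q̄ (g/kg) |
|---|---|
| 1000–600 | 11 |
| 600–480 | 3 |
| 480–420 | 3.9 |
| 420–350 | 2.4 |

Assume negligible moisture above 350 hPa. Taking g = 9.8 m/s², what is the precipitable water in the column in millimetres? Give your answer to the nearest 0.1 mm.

Precipitable water is the column-integrated vapour mass per unit area: PW = (1/g) Σ q̄ Δp, with q in kg/kg and Δp in Pa (1 kg/m² of water = 1 mm).
Layer 1000–600 hPa: Δp = 400 hPa = 40000 Pa, q̄ = 0.011 kg/kg → 0.011 × 40000 / 9.8 = 44.90 mm
Layer 600–480 hPa: Δp = 120 hPa = 12000 Pa, q̄ = 0.003 kg/kg → 0.003 × 12000 / 9.8 = 3.67 mm
Layer 480–420 hPa: Δp = 60 hPa = 6000 Pa, q̄ = 0.0039 kg/kg → 0.0039 × 6000 / 9.8 = 2.39 mm
Layer 420–350 hPa: Δp = 70 hPa = 7000 Pa, q̄ = 0.0024 kg/kg → 0.0024 × 7000 / 9.8 = 1.71 mm
PW = 44.90 + 3.67 + 2.39 + 1.71 = 52.67 ≈ 52.7 mm.

PW ≈ 52.7 mm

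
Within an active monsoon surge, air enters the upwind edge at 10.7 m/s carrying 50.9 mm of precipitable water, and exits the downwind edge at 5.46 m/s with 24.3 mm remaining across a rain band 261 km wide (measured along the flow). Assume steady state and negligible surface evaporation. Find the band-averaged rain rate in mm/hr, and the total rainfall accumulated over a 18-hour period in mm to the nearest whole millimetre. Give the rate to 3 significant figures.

R ≈ 5.68 mm/hr; total ≈ 102 mm

Column moisture flux per unit crosswind length is F = V × PW.
Inflow: F_in = 10.7 × 50.9 = 544.63 mm·m/s
Outflow: F_out = 5.46 × 24.3 = 132.678 mm·m/s
Steady-state rate R = (F_in − F_out)/L = (544.63 − 132.678) / 261000 m = 1.578e-03 mm/s.
R = 1.578e-03 × 3600 = 5.68 mm/hr.
Over 18 h: total = 5.68 × 18 = 102.24 ≈ 102 mm.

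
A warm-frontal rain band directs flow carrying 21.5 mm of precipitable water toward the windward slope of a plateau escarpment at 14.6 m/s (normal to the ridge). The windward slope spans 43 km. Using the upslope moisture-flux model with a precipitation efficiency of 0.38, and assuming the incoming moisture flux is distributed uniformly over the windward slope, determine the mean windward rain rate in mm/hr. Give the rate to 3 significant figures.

R ≈ 9.99 mm/hr

Incoming column moisture flux per unit ridge length: F = V × PW = 14.6 × 21.5 = 313.9 mm·m/s.
Spread over the 43 km slope with efficiency ε = 0.38: R = ε·F/W = 0.38 × 313.9 / 43000 m = 2.774e-03 mm/s.
R = 2.774e-03 × 3600 = 9.99 mm/hr.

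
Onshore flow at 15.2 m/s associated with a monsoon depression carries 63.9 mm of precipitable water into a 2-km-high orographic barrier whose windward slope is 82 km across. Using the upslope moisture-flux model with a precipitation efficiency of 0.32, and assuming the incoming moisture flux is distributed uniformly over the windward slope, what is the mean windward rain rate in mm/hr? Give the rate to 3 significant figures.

Incoming column moisture flux per unit ridge length: F = V × PW = 15.2 × 63.9 = 971.28 mm·m/s.
Spread over the 82 km slope with efficiency ε = 0.32: R = ε·F/W = 0.32 × 971.28 / 82000 m = 3.790e-03 mm/s.
R = 3.790e-03 × 3600 = 13.6 mm/hr.

R ≈ 13.6 mm/hr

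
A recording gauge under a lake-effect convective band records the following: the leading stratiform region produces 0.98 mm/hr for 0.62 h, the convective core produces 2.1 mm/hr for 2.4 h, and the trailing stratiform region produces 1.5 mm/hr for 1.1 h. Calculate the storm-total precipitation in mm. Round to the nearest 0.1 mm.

total ≈ 7.3 mm

Total = Σ Rᵢ Δtᵢ = 0.98 × 0.62 + 2.1 × 2.4 + 1.5 × 1.1
      = 0.6076 + 5.04 + 1.65 = 7.3 mm.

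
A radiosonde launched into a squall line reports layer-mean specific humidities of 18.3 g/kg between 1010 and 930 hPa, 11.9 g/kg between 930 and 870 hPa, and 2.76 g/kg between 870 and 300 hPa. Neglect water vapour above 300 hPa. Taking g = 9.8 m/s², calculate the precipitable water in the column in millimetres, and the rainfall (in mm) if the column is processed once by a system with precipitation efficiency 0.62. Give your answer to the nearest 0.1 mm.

Precipitable water is the column-integrated vapour mass per unit area: PW = (1/g) Σ q̄ Δp, with q in kg/kg and Δp in Pa (1 kg/m² of water = 1 mm).
Layer 1010–930 hPa: Δp = 80 hPa = 8000 Pa, q̄ = 0.0183 kg/kg → 0.0183 × 8000 / 9.8 = 14.94 mm
Layer 930–870 hPa: Δp = 60 hPa = 6000 Pa, q̄ = 0.0119 kg/kg → 0.0119 × 6000 / 9.8 = 7.29 mm
Layer 870–300 hPa: Δp = 570 hPa = 57000 Pa, q̄ = 0.00276 kg/kg → 0.00276 × 57000 / 9.8 = 16.05 mm
PW = 14.94 + 7.29 + 16.05 = 38.28 ≈ 38.3 mm.
Rainfall = ε × PW = 0.62 × 38.3 = 23.7 mm.

PW ≈ 38.3 mm; rainfall ≈ 23.7 mm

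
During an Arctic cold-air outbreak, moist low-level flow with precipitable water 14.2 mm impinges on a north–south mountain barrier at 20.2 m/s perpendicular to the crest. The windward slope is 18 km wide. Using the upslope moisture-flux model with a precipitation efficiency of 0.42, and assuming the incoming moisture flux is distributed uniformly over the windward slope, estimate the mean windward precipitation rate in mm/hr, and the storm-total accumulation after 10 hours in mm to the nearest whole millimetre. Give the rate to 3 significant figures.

Incoming column moisture flux per unit ridge length: F = V × PW = 20.2 × 14.2 = 286.84 mm·m/s.
Spread over the 18 km slope with efficiency ε = 0.42: R = ε·F/W = 0.42 × 286.84 / 18000 m = 6.693e-03 mm/s.
R = 6.693e-03 × 3600 = 24.1 mm/hr.
Over 10 h: total = 24.1 × 10 = 241 mm.

R ≈ 24.1 mm/hr; total ≈ 241 mm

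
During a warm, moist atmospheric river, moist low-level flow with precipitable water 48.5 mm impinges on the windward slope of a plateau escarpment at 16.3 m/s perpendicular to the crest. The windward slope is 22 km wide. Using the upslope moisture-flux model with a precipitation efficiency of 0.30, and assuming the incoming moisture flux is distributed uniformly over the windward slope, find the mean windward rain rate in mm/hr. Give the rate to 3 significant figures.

Incoming column moisture flux per unit ridge length: F = V × PW = 16.3 × 48.5 = 790.55 mm·m/s.
Spread over the 22 km slope with efficiency ε = 0.30: R = ε·F/W = 0.30 × 790.55 / 22000 m = 1.078e-02 mm/s.
R = 1.078e-02 × 3600 = 38.8 mm/hr.

R ≈ 38.8 mm/hr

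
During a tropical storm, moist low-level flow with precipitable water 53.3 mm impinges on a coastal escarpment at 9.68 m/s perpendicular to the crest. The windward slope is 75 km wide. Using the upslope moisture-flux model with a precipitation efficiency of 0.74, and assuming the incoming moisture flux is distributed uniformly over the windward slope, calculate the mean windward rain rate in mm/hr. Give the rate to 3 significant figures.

R ≈ 18.3 mm/hr

Incoming column moisture flux per unit ridge length: F = V × PW = 9.68 × 53.3 = 515.944 mm·m/s.
Spread over the 75 km slope with efficiency ε = 0.74: R = ε·F/W = 0.74 × 515.944 / 75000 m = 5.091e-03 mm/s.
R = 5.091e-03 × 3600 = 18.3 mm/hr.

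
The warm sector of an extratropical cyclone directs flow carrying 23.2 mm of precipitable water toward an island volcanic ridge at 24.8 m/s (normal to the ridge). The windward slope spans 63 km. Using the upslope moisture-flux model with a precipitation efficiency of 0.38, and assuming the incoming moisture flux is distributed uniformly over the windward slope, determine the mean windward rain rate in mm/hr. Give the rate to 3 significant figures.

R ≈ 12.5 mm/hr

Incoming column moisture flux per unit ridge length: F = V × PW = 24.8 × 23.2 = 575.36 mm·m/s.
Spread over the 63 km slope with efficiency ε = 0.38: R = ε·F/W = 0.38 × 575.36 / 63000 m = 3.470e-03 mm/s.
R = 3.470e-03 × 3600 = 12.5 mm/hr.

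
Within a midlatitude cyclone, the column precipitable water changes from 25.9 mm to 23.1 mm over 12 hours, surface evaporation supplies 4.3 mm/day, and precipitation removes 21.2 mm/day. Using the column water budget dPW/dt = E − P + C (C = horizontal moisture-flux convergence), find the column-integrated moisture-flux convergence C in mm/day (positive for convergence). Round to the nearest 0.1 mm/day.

dPW/dt = (23.1 − 25.9) mm / (12/24 day) = -5.600 mm/day.
C = dPW/dt − E + P = (-5.600) − 4.3 + 21.2 = 11.3 mm/day.

C ≈ 11.3 mm/day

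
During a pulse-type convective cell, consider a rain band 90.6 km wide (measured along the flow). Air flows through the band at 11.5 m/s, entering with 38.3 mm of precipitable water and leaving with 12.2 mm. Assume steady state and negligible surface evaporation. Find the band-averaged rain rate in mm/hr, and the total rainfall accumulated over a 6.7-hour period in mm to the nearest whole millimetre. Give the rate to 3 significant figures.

R ≈ 11.9 mm/hr; total ≈ 80 mm

Column moisture flux per unit crosswind length is F = V × PW.
Inflow: F_in = 11.5 × 38.3 = 440.45 mm·m/s
Outflow: F_out = 11.5 × 12.2 = 140.3 mm·m/s
Steady-state rate R = (F_in − F_out)/L = (440.45 − 140.3) / 90600 m = 3.313e-03 mm/s.
R = 3.313e-03 × 3600 = 11.9 mm/hr.
Over 6.7 h: total = 11.9 × 6.7 = 79.73 ≈ 80 mm.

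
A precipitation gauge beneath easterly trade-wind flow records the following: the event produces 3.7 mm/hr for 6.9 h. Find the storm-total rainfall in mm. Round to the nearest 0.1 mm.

total ≈ 25.5 mm

Total = Σ Rᵢ Δtᵢ = 3.7 × 6.9
      = 25.53 = 25.5 mm.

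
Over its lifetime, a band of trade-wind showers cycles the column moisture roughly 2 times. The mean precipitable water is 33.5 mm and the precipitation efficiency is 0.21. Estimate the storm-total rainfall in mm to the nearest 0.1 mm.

rainfall ≈ 14.1 mm

Each cycle deposits ε × PW = 0.21 × 33.5 = 7.035 mm.
Over 2 cycles: 2 × 7.035 = 14.1 mm.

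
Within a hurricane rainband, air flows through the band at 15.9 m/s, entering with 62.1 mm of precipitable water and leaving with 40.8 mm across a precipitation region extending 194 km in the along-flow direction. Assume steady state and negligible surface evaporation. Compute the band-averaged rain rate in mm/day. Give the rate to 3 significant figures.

Column moisture flux per unit crosswind length is F = V × PW.
Inflow: F_in = 15.9 × 62.1 = 987.39 mm·m/s
Outflow: F_out = 15.9 × 40.8 = 648.72 mm·m/s
Steady-state rate R = (F_in − F_out)/L = (987.39 − 648.72) / 194000 m = 1.746e-03 mm/s.
R = 1.746e-03 × 3600 × 24 = 151 mm/day.

R ≈ 151 mm/day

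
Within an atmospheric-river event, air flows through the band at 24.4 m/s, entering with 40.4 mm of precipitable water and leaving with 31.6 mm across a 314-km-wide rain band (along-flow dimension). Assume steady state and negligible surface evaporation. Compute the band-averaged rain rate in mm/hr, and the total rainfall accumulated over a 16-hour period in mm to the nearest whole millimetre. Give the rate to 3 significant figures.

Column moisture flux per unit crosswind length is F = V × PW.
Inflow: F_in = 24.4 × 40.4 = 985.76 mm·m/s
Outflow: F_out = 24.4 × 31.6 = 771.04 mm·m/s
Steady-state rate R = (F_in − F_out)/L = (985.76 − 771.04) / 314000 m = 6.838e-04 mm/s.
R = 6.838e-04 × 3600 = 2.46 mm/hr.
Over 16 h: total = 2.46 × 16 = 39.36 ≈ 39 mm.

R ≈ 2.46 mm/hr; total ≈ 39 mm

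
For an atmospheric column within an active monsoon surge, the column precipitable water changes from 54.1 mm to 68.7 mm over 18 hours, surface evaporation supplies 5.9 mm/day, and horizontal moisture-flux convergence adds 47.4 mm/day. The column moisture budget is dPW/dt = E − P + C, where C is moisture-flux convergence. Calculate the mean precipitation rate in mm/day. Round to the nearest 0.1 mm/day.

dPW/dt = (68.7 − 54.1) mm / (18/24 day) = +19.467 mm/day.
P = E + C − dPW/dt = 5.9 + (47.4) − (+19.467) = 33.8 mm/day.

P ≈ 33.8 mm/day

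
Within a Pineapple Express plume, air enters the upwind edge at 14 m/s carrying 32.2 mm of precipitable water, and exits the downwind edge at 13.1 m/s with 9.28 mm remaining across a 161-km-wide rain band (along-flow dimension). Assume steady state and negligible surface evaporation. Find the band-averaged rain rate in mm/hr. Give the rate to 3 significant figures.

Column moisture flux per unit crosswind length is F = V × PW.
Inflow: F_in = 14 × 32.2 = 450.8 mm·m/s
Outflow: F_out = 13.1 × 9.28 = 121.568 mm·m/s
Steady-state rate R = (F_in − F_out)/L = (450.8 − 121.568) / 161000 m = 2.045e-03 mm/s.
R = 2.045e-03 × 3600 = 7.36 mm/hr.

R ≈ 7.36 mm/hr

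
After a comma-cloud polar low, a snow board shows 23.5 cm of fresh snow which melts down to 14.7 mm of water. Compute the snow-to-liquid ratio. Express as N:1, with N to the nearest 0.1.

ratio ≈ 16.0

Ratio = snow depth / SWE = 235 mm / 14.7 mm = 16.0, i.e. 16.0:1.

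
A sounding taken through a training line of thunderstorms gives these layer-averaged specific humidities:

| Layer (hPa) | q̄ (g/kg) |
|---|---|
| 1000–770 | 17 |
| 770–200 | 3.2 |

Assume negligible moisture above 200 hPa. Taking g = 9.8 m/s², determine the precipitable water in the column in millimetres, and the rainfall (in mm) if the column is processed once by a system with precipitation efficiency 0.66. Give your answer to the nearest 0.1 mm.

Precipitable water is the column-integrated vapour mass per unit area: PW = (1/g) Σ q̄ Δp, with q in kg/kg and Δp in Pa (1 kg/m² of water = 1 mm).
Layer 1000–770 hPa: Δp = 230 hPa = 23000 Pa, q̄ = 0.017 kg/kg → 0.017 × 23000 / 9.8 = 39.90 mm
Layer 770–200 hPa: Δp = 570 hPa = 57000 Pa, q̄ = 0.0032 kg/kg → 0.0032 × 57000 / 9.8 = 18.61 mm
PW = 39.90 + 18.61 = 58.51 ≈ 58.5 mm.
Rainfall = ε × PW = 0.66 × 58.5 = 38.6 mm.

PW ≈ 58.5 mm; rainfall ≈ 38.6 mm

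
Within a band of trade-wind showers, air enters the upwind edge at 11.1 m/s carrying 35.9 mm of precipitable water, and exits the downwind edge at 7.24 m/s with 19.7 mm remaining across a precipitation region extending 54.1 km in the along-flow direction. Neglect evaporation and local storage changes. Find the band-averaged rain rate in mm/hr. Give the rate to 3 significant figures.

R ≈ 17.0 mm/hr

Column moisture flux per unit crosswind length is F = V × PW.
Inflow: F_in = 11.1 × 35.9 = 398.49 mm·m/s
Outflow: F_out = 7.24 × 19.7 = 142.628 mm·m/s
Steady-state rate R = (F_in − F_out)/L = (398.49 − 142.628) / 54100 m = 4.729e-03 mm/s.
R = 4.729e-03 × 3600 = 17.0 mm/hr.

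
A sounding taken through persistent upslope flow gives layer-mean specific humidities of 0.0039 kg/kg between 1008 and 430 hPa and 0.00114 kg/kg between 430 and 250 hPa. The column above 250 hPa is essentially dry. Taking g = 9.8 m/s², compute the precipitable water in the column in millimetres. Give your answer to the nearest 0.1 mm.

Precipitable water is the column-integrated vapour mass per unit area: PW = (1/g) Σ q̄ Δp, with q in kg/kg and Δp in Pa (1 kg/m² of water = 1 mm).
Layer 1008–430 hPa: Δp = 578 hPa = 57800 Pa, q̄ = 0.0039 kg/kg → 0.0039 × 57800 / 9.8 = 23.00 mm
Layer 430–250 hPa: Δp = 180 hPa = 18000 Pa, q̄ = 0.00114 kg/kg → 0.00114 × 18000 / 9.8 = 2.09 mm
PW = 23.00 + 2.09 = 25.09 ≈ 25.1 mm.

PW ≈ 25.1 mm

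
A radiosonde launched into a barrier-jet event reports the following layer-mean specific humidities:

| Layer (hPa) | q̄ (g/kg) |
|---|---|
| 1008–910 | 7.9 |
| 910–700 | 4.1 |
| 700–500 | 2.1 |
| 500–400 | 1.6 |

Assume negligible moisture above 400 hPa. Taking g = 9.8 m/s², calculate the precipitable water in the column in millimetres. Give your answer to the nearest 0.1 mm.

PW ≈ 22.6 mm

Precipitable water is the column-integrated vapour mass per unit area: PW = (1/g) Σ q̄ Δp, with q in kg/kg and Δp in Pa (1 kg/m² of water = 1 mm).
Layer 1008–910 hPa: Δp = 98 hPa = 9800 Pa, q̄ = 0.0079 kg/kg → 0.0079 × 9800 / 9.8 = 7.90 mm
Layer 910–700 hPa: Δp = 210 hPa = 21000 Pa, q̄ = 0.0041 kg/kg → 0.0041 × 21000 / 9.8 = 8.79 mm
Layer 700–500 hPa: Δp = 200 hPa = 20000 Pa, q̄ = 0.0021 kg/kg → 0.0021 × 20000 / 9.8 = 4.29 mm
Layer 500–400 hPa: Δp = 100 hPa = 10000 Pa, q̄ = 0.0016 kg/kg → 0.0016 × 10000 / 9.8 = 1.63 mm
PW = 7.90 + 8.79 + 4.29 + 1.63 = 22.61 ≈ 22.6 mm.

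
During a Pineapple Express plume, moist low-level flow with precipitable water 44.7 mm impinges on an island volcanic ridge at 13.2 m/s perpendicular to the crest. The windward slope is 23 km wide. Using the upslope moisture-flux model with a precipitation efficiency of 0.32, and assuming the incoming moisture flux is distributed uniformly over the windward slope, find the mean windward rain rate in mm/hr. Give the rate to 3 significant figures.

Incoming column moisture flux per unit ridge length: F = V × PW = 13.2 × 44.7 = 590.04 mm·m/s.
Spread over the 23 km slope with efficiency ε = 0.32: R = ε·F/W = 0.32 × 590.04 / 23000 m = 8.209e-03 mm/s.
R = 8.209e-03 × 3600 = 29.6 mm/hr.

R ≈ 29.6 mm/hr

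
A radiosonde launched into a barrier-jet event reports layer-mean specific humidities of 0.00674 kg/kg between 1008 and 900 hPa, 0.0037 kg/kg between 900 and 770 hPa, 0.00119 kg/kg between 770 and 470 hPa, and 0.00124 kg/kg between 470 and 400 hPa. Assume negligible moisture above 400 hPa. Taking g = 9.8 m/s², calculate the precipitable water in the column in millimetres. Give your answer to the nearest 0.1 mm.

PW ≈ 16.9 mm

Precipitable water is the column-integrated vapour mass per unit area: PW = (1/g) Σ q̄ Δp, with q in kg/kg and Δp in Pa (1 kg/m² of water = 1 mm).
Layer 1008–900 hPa: Δp = 108 hPa = 10800 Pa, q̄ = 0.00674 kg/kg → 0.00674 × 10800 / 9.8 = 7.43 mm
Layer 900–770 hPa: Δp = 130 hPa = 13000 Pa, q̄ = 0.0037 kg/kg → 0.0037 × 13000 / 9.8 = 4.91 mm
Layer 770–470 hPa: Δp = 300 hPa = 30000 Pa, q̄ = 0.00119 kg/kg → 0.00119 × 30000 / 9.8 = 3.64 mm
Layer 470–400 hPa: Δp = 70 hPa = 7000 Pa, q̄ = 0.00124 kg/kg → 0.00124 × 7000 / 9.8 = 0.89 mm
PW = 7.43 + 4.91 + 3.64 + 0.89 = 16.87 ≈ 16.9 mm.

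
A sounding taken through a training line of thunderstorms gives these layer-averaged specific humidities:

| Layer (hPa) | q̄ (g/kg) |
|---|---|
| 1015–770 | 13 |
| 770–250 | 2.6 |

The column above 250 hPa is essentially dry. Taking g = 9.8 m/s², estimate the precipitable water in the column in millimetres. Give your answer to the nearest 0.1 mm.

Precipitable water is the column-integrated vapour mass per unit area: PW = (1/g) Σ q̄ Δp, with q in kg/kg and Δp in Pa (1 kg/m² of water = 1 mm).
Layer 1015–770 hPa: Δp = 245 hPa = 24500 Pa, q̄ = 0.013 kg/kg → 0.013 × 24500 / 9.8 = 32.50 mm
Layer 770–250 hPa: Δp = 520 hPa = 52000 Pa, q̄ = 0.0026 kg/kg → 0.0026 × 52000 / 9.8 = 13.80 mm
PW = 32.50 + 13.80 = 46.30 ≈ 46.3 mm.

PW ≈ 46.3 mm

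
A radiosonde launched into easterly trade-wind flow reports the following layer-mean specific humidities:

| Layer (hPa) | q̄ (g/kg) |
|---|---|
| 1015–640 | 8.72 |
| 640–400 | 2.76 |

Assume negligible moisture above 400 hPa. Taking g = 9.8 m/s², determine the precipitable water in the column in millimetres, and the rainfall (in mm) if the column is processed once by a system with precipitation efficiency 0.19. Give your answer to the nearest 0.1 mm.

Precipitable water is the column-integrated vapour mass per unit area: PW = (1/g) Σ q̄ Δp, with q in kg/kg and Δp in Pa (1 kg/m² of water = 1 mm).
Layer 1015–640 hPa: Δp = 375 hPa = 37500 Pa, q̄ = 0.00872 kg/kg → 0.00872 × 37500 / 9.8 = 33.37 mm
Layer 640–400 hPa: Δp = 240 hPa = 24000 Pa, q̄ = 0.00276 kg/kg → 0.00276 × 24000 / 9.8 = 6.76 mm
PW = 33.37 + 6.76 = 40.13 ≈ 40.1 mm.
Rainfall = ε × PW = 0.19 × 40.1 = 7.6 mm.

PW ≈ 40.1 mm; rainfall ≈ 7.6 mm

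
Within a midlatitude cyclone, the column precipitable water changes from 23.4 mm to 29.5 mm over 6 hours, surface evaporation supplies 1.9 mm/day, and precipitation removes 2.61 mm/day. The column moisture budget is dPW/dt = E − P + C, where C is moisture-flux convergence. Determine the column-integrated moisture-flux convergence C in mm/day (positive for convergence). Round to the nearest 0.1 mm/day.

C ≈ 25.1 mm/day

dPW/dt = (29.5 − 23.4) mm / (6/24 day) = +24.400 mm/day.
C = dPW/dt − E + P = (+24.400) − 1.9 + 2.61 = 25.1 mm/day.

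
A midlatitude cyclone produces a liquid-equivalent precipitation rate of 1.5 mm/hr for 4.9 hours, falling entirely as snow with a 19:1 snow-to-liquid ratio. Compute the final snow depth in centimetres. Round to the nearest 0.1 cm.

Liquid-equivalent depth = 1.5 × 4.9 = 7.35 mm.
Snow depth = 7.35 mm × 19 = 139.65 mm = 14.0 cm.

snow depth ≈ 14.0 cm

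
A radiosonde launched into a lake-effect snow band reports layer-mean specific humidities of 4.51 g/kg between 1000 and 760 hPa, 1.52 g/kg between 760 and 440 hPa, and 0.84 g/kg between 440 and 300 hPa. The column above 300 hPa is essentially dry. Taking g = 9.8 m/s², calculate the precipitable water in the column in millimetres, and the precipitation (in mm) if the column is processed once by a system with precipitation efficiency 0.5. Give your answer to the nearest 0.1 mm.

PW ≈ 17.2 mm; precipitation ≈ 8.6 mm

Precipitable water is the column-integrated vapour mass per unit area: PW = (1/g) Σ q̄ Δp, with q in kg/kg and Δp in Pa (1 kg/m² of water = 1 mm).
Layer 1000–760 hPa: Δp = 240 hPa = 24000 Pa, q̄ = 0.00451 kg/kg → 0.00451 × 24000 / 9.8 = 11.04 mm
Layer 760–440 hPa: Δp = 320 hPa = 32000 Pa, q̄ = 0.00152 kg/kg → 0.00152 × 32000 / 9.8 = 4.96 mm
Layer 440–300 hPa: Δp = 140 hPa = 14000 Pa, q̄ = 0.00084 kg/kg → 0.00084 × 14000 / 9.8 = 1.20 mm
PW = 11.04 + 4.96 + 1.20 = 17.20 ≈ 17.2 mm.
Precipitation = ε × PW = 0.5 × 17.2 = 8.6 mm.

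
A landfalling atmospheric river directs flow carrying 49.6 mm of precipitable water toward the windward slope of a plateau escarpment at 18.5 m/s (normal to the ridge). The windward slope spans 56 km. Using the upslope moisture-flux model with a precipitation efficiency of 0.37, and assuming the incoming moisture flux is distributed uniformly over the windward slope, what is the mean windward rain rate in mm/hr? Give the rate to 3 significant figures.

R ≈ 21.8 mm/hr

Incoming column moisture flux per unit ridge length: F = V × PW = 18.5 × 49.6 = 917.6 mm·m/s.
Spread over the 56 km slope with efficiency ε = 0.37: R = ε·F/W = 0.37 × 917.6 / 56000 m = 6.063e-03 mm/s.
R = 6.063e-03 × 3600 = 21.8 mm/hr.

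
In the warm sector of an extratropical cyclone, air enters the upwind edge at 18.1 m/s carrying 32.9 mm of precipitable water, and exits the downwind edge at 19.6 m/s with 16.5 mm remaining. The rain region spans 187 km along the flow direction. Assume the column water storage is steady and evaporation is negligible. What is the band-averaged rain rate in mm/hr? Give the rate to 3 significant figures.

Column moisture flux per unit crosswind length is F = V × PW.
Inflow: F_in = 18.1 × 32.9 = 595.49 mm·m/s
Outflow: F_out = 19.6 × 16.5 = 323.4 mm·m/s
Steady-state rate R = (F_in − F_out)/L = (595.49 − 323.4) / 187000 m = 1.455e-03 mm/s.
R = 1.455e-03 × 3600 = 5.24 mm/hr.

R ≈ 5.24 mm/hr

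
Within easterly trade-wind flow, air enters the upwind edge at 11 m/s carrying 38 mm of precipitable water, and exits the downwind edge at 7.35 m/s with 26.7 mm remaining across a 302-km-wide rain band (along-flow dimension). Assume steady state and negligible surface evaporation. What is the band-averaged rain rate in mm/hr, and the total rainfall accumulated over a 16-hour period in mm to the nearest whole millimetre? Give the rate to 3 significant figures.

Column moisture flux per unit crosswind length is F = V × PW.
Inflow: F_in = 11 × 38 = 418 mm·m/s
Outflow: F_out = 7.35 × 26.7 = 196.245 mm·m/s
Steady-state rate R = (F_in − F_out)/L = (418 − 196.245) / 302000 m = 7.343e-04 mm/s.
R = 7.343e-04 × 3600 = 2.64 mm/hr.
Over 16 h: total = 2.64 × 16 = 42.24 ≈ 42 mm.

R ≈ 2.64 mm/hr; total ≈ 42 mm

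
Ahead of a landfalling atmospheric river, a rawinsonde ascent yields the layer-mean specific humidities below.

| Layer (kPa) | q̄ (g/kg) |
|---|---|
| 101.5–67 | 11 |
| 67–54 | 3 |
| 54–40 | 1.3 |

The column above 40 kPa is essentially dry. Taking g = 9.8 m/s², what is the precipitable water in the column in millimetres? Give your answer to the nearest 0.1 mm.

PW ≈ 44.6 mm

Precipitable water is the column-integrated vapour mass per unit area: PW = (1/g) Σ q̄ Δp, with q in kg/kg and Δp in Pa (1 kg/m² of water = 1 mm).
Layer 101.5–67 kPa: Δp = 345 hPa = 34500 Pa, q̄ = 0.011 kg/kg → 0.011 × 34500 / 9.8 = 38.72 mm
Layer 67–54 kPa: Δp = 130 hPa = 13000 Pa, q̄ = 0.003 kg/kg → 0.003 × 13000 / 9.8 = 3.98 mm
Layer 54–40 kPa: Δp = 140 hPa = 14000 Pa, q̄ = 0.0013 kg/kg → 0.0013 × 14000 / 9.8 = 1.86 mm
PW = 38.72 + 3.98 + 1.86 = 44.56 ≈ 44.6 mm.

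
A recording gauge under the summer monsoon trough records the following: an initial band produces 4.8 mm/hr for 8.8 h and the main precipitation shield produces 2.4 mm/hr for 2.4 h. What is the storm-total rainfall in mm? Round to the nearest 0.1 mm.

Total = Σ Rᵢ Δtᵢ = 4.8 × 8.8 + 2.4 × 2.4
      = 42.24 + 5.76 = 48.0 mm.

total ≈ 48.0 mm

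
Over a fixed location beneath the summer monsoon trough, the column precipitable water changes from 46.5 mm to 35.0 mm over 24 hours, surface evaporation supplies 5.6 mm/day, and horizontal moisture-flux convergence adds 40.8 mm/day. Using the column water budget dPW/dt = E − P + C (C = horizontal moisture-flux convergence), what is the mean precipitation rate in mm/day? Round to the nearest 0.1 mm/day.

dPW/dt = (35.0 − 46.5) mm / (24/24 day) = -11.500 mm/day.
P = E + C − dPW/dt = 5.6 + (40.8) − (-11.500) = 57.9 mm/day.

P ≈ 57.9 mm/day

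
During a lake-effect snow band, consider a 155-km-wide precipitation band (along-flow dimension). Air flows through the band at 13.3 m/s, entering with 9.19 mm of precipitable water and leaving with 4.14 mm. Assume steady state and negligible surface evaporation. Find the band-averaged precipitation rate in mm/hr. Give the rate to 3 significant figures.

Column moisture flux per unit crosswind length is F = V × PW.
Inflow: F_in = 13.3 × 9.19 = 122.227 mm·m/s
Outflow: F_out = 13.3 × 4.14 = 55.062 mm·m/s
Steady-state rate R = (F_in − F_out)/L = (122.227 − 55.062) / 155000 m = 4.333e-04 mm/s.
R = 4.333e-04 × 3600 = 1.56 mm/hr.

R ≈ 1.56 mm/hr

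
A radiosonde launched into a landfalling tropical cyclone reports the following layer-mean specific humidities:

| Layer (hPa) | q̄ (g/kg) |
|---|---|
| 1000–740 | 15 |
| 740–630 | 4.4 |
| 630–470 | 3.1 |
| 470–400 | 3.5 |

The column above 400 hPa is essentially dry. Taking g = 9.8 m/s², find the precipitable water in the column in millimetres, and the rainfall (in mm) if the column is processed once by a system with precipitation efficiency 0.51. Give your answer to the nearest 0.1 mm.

Precipitable water is the column-integrated vapour mass per unit area: PW = (1/g) Σ q̄ Δp, with q in kg/kg and Δp in Pa (1 kg/m² of water = 1 mm).
Layer 1000–740 hPa: Δp = 260 hPa = 26000 Pa, q̄ = 0.015 kg/kg → 0.015 × 26000 / 9.8 = 39.80 mm
Layer 740–630 hPa: Δp = 110 hPa = 11000 Pa, q̄ = 0.0044 kg/kg → 0.0044 × 11000 / 9.8 = 4.94 mm
Layer 630–470 hPa: Δp = 160 hPa = 16000 Pa, q̄ = 0.0031 kg/kg → 0.0031 × 16000 / 9.8 = 5.06 mm
Layer 470–400 hPa: Δp = 70 hPa = 7000 Pa, q̄ = 0.0035 kg/kg → 0.0035 × 7000 / 9.8 = 2.50 mm
PW = 39.80 + 4.94 + 5.06 + 2.50 = 52.30 ≈ 52.3 mm.
Rainfall = ε × PW = 0.51 × 52.3 = 26.7 mm.

PW ≈ 52.3 mm; rainfall ≈ 26.7 mm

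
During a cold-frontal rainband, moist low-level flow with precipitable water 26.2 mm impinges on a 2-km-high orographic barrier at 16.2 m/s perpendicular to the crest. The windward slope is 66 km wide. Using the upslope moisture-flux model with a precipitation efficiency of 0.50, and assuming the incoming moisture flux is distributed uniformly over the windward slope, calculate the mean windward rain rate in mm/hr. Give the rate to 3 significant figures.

Incoming column moisture flux per unit ridge length: F = V × PW = 16.2 × 26.2 = 424.44 mm·m/s.
Spread over the 66 km slope with efficiency ε = 0.50: R = ε·F/W = 0.50 × 424.44 / 66000 m = 3.215e-03 mm/s.
R = 3.215e-03 × 3600 = 11.6 mm/hr.

R ≈ 11.6 mm/hr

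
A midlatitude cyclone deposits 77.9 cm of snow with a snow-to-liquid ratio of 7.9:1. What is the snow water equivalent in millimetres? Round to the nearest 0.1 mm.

SWE = snow depth / ratio = 77.9 cm / 7.9 = 9.861 cm = 98.6 mm.

SWE ≈ 98.6 mm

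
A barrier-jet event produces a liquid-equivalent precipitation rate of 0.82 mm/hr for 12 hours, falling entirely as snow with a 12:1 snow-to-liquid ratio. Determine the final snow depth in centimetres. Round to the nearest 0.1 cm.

Liquid-equivalent depth = 0.82 × 12 = 9.84 mm.
Snow depth = 9.84 mm × 12 = 118.08 mm = 11.8 cm.

snow depth ≈ 11.8 cm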